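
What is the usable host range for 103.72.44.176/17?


Network: 103.72.0.0
Broadcast: 103.72.127.255
First usable = network + 1
Last usable = broadcast - 1
Range: 103.72.0.1 to 103.72.127.254


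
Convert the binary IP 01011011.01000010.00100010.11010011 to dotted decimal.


01011011 = 91
01000010 = 66
00100010 = 34
11010011 = 211
IP: 91.66.34.211


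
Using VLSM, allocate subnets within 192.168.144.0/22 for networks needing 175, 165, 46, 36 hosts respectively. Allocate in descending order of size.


175 hosts -> /24 (254 usable): 192.168.144.0/24
165 hosts -> /24 (254 usable): 192.168.145.0/24
46 hosts -> /26 (62 usable): 192.168.146.0/26
36 hosts -> /26 (62 usable): 192.168.146.64/26
Allocation: 192.168.144.0/24 (175 hosts, 254 usable); 192.168.145.0/24 (165 hosts, 254 usable); 192.168.146.0/26 (46 hosts, 62 usable); 192.168.146.64/26 (36 hosts, 62 usable)


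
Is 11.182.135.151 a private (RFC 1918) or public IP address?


RFC 1918 private ranges:
  10.0.0.0/8 (10.0.0.0 - 10.255.255.255)
  172.16.0.0/12 (172.16.0.0 - 172.31.255.255)
  192.168.0.0/16 (192.168.0.0 - 192.168.255.255)
Public (not in any RFC 1918 range)


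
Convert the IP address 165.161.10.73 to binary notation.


165 = 10100101
161 = 10100001
10 = 00001010
73 = 01001001
Binary: 10100101.10100001.00001010.01001001


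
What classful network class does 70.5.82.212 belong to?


First octet: 70
Binary: 01000110
0xxxxxxx -> Class A (1-126)
Class A, default mask 255.0.0.0 (/8)


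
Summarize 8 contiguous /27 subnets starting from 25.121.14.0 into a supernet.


Original prefix: /27
Number of subnets: 8 = 2^3
New prefix = 27 - 3 = 24
Supernet: 25.121.14.0/24


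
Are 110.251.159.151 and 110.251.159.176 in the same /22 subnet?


Mask: 255.255.252.0
110.251.159.151 AND mask = 110.251.156.0
110.251.159.176 AND mask = 110.251.156.0
Yes, same subnet (110.251.156.0)


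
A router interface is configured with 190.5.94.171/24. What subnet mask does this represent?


/24 means 24 network bits, 8 host bits
Binary: 11111111111111111111111100000000
Mask: 255.255.255.0


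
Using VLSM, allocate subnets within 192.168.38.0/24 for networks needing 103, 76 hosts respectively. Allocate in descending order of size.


103 hosts -> /25 (126 usable): 192.168.38.0/25
76 hosts -> /25 (126 usable): 192.168.38.128/25
Allocation: 192.168.38.0/25 (103 hosts, 126 usable); 192.168.38.128/25 (76 hosts, 126 usable)


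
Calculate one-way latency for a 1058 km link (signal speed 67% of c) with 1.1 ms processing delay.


Speed = 0.67 * 3e5 km/s = 201000 km/s
Propagation delay = 1058 / 201000 = 0.0053 s = 5.2637 ms
Processing delay = 1.1 ms
Total one-way latency = 6.3637 ms


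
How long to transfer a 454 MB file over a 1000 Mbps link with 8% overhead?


Effective throughput = 1000 * (1 - 8/100) = 920 Mbps
File size in Mb = 454 * 8 = 3632 Mb
Time = 3632 / 920
Time = 3.9478 seconds


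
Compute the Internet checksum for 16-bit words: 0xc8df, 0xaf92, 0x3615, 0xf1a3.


Sum all words (with carry folding):
+ 0xc8df = 0xc8df
+ 0xaf92 = 0x7872
+ 0x3615 = 0xae87
+ 0xf1a3 = 0xa02b
One's complement: ~0xa02b
Checksum = 0x5fd4


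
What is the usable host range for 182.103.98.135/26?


Network: 182.103.98.128
Broadcast: 182.103.98.191
First usable = network + 1
Last usable = broadcast - 1
Range: 182.103.98.129 to 182.103.98.190


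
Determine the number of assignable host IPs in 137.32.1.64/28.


Host bits = 32 - 28 = 4
Total addresses = 2^4 = 16
Usable = total - 2 (network and broadcast)
Usable hosts: 14


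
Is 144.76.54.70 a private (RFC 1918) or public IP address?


RFC 1918 private ranges:
  10.0.0.0/8 (10.0.0.0 - 10.255.255.255)
  172.16.0.0/12 (172.16.0.0 - 172.31.255.255)
  192.168.0.0/16 (192.168.0.0 - 192.168.255.255)
Public (not in any RFC 1918 range)


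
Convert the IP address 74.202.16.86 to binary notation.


74 = 01001010
202 = 11001010
16 = 00010000
86 = 01010110
Binary: 01001010.11001010.00010000.01010110


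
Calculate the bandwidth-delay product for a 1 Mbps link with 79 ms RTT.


BDP = bandwidth * RTT
= 1 Mbps * 79 ms
= 1 * 1e6 * 79 / 1000 bits
= 79000 bits
= 9875 bytes
= 9.6436 KB
BDP = 79000 bits (9875 bytes)


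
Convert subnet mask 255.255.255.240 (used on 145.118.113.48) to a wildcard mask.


Subnet mask: 255.255.255.240
Wildcard = 255.255.255.255 - subnet mask
255 - 255 = 0
255 - 255 = 0
255 - 255 = 0
255 - 240 = 15
Wildcard: 0.0.0.15


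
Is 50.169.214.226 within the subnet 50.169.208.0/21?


Subnet network: 50.169.208.0
Test IP AND mask: 50.169.208.0
Yes, 50.169.214.226 is in 50.169.208.0/21


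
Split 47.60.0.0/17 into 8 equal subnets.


New prefix = 17 + 3 = 20
Each subnet has 4096 addresses
  47.60.0.0/20
  47.60.16.0/20
  47.60.32.0/20
  47.60.48.0/20
  47.60.64.0/20
  47.60.80.0/20
  47.60.96.0/20
  47.60.112.0/20
Subnets: 47.60.0.0/20, 47.60.16.0/20, 47.60.32.0/20, 47.60.48.0/20, 47.60.64.0/20, 47.60.80.0/20, 47.60.96.0/20, 47.60.112.0/20


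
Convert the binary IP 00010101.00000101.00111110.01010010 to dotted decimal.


00010101 = 21
00000101 = 5
00111110 = 62
01010010 = 82
IP: 21.5.62.82


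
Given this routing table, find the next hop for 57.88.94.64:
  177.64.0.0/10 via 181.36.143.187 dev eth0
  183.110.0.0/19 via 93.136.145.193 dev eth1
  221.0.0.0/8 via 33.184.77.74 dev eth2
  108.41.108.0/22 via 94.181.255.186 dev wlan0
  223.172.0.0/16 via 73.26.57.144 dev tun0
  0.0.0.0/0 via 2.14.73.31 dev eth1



Longest prefix match for 57.88.94.64:
  /10 177.64.0.0: no
  /19 183.110.0.0: no
  /8 221.0.0.0: no
  /22 108.41.108.0: no
  /16 223.172.0.0: no
  /0 0.0.0.0: MATCH
Selected: next-hop 2.14.73.31 via eth1 (matched /0)


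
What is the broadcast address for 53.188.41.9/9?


Network: 53.128.0.0/9
Host bits = 23
Set all host bits to 1:
Broadcast: 53.255.255.255


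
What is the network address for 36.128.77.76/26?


IP:   00100100.10000000.01001101.01001100
Mask: 11111111.11111111.11111111.11000000
AND operation:
Net:  00100100.10000000.01001101.01000000
Network: 36.128.77.64/26


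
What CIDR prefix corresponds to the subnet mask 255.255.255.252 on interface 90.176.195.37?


Binary: 11111111.11111111.11111111.11111100
Count leading 1s
Prefix: /30


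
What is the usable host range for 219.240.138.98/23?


Network: 219.240.138.0
Broadcast: 219.240.139.255
First usable = network + 1
Last usable = broadcast - 1
Range: 219.240.138.1 to 219.240.139.254


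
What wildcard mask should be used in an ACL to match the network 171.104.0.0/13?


Subnet mask: 255.248.0.0
Wildcard = 255.255.255.255 - subnet mask
255 - 255 = 0
255 - 248 = 7
255 - 0 = 255
255 - 0 = 255
Wildcard: 0.7.255.255


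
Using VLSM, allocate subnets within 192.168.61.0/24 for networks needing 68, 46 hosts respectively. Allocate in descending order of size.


68 hosts -> /25 (126 usable): 192.168.61.0/25
46 hosts -> /26 (62 usable): 192.168.61.128/26
Allocation: 192.168.61.0/25 (68 hosts, 126 usable); 192.168.61.128/26 (46 hosts, 62 usable)


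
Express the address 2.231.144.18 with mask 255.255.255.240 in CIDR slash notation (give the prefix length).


Binary: 11111111.11111111.11111111.11110000
Count leading 1s
Prefix: /28


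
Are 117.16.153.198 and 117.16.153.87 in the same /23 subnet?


Mask: 255.255.254.0
117.16.153.198 AND mask = 117.16.152.0
117.16.153.87 AND mask = 117.16.152.0
Yes, same subnet (117.16.152.0)


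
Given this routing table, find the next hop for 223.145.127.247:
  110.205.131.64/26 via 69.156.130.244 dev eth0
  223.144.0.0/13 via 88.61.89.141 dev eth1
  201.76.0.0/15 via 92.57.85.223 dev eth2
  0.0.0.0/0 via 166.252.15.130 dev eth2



Longest prefix match for 223.145.127.247:
  /26 110.205.131.64: no
  /13 223.144.0.0: MATCH
  /15 201.76.0.0: no
  /0 0.0.0.0: MATCH
Selected: next-hop 88.61.89.141 via eth1 (matched /13)


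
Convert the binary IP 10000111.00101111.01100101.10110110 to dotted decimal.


10000111 = 135
00101111 = 47
01100101 = 101
10110110 = 182
IP: 135.47.101.182


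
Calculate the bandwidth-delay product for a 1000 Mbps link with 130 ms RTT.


BDP = bandwidth * RTT
= 1000 Mbps * 130 ms
= 1000 * 1e6 * 130 / 1000 bits
= 130000000 bits
= 16250000 bytes
= 15869.1406 KB
BDP = 130000000 bits (16250000 bytes)


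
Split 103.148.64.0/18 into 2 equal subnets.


New prefix = 18 + 1 = 19
Each subnet has 8192 addresses
  103.148.64.0/19
  103.148.96.0/19
Subnets: 103.148.64.0/19, 103.148.96.0/19


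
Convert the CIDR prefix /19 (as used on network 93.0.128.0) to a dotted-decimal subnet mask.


/19 means 19 network bits, 13 host bits
Binary: 11111111111111111110000000000000
Mask: 255.255.224.0


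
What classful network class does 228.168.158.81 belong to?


First octet: 228
Binary: 11100100
1110xxxx -> Class D (224-239)
Class D (multicast), default mask N/A


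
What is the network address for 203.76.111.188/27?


IP:   11001011.01001100.01101111.10111100
Mask: 11111111.11111111.11111111.11100000
AND operation:
Net:  11001011.01001100.01101111.10100000
Network: 203.76.111.160/27


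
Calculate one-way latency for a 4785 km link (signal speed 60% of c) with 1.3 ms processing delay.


Speed = 0.6 * 3e5 km/s = 180000 km/s
Propagation delay = 4785 / 180000 = 0.0266 s = 26.5833 ms
Processing delay = 1.3 ms
Total one-way latency = 27.8833 ms


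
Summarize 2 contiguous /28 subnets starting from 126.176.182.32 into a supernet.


Original prefix: /28
Number of subnets: 2 = 2^1
New prefix = 28 - 1 = 27
Supernet: 126.176.182.32/27


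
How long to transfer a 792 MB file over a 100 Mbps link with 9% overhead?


Effective throughput = 100 * (1 - 9/100) = 91 Mbps
File size in Mb = 792 * 8 = 6336 Mb
Time = 6336 / 91
Time = 69.6264 seconds


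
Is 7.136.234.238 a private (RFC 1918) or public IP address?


RFC 1918 private ranges:
  10.0.0.0/8 (10.0.0.0 - 10.255.255.255)
  172.16.0.0/12 (172.16.0.0 - 172.31.255.255)
  192.168.0.0/16 (192.168.0.0 - 192.168.255.255)
Public (not in any RFC 1918 range)


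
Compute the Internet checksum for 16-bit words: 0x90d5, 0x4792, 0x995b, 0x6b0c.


Sum all words (with carry folding):
+ 0x90d5 = 0x90d5
+ 0x4792 = 0xd867
+ 0x995b = 0x71c3
+ 0x6b0c = 0xdccf
One's complement: ~0xdccf
Checksum = 0x2330


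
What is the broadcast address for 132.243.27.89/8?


Network: 132.0.0.0/8
Host bits = 24
Set all host bits to 1:
Broadcast: 132.255.255.255


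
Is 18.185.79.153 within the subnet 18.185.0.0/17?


Subnet network: 18.185.0.0
Test IP AND mask: 18.185.0.0
Yes, 18.185.79.153 is in 18.185.0.0/17


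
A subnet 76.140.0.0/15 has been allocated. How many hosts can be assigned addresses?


Host bits = 32 - 15 = 17
Total addresses = 2^17 = 131072
Usable = total - 2 (network and broadcast)
Usable hosts: 131070


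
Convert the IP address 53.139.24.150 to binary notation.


53 = 00110101
139 = 10001011
24 = 00011000
150 = 10010110
Binary: 00110101.10001011.00011000.10010110


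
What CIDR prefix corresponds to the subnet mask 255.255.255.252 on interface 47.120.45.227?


Binary: 11111111.11111111.11111111.11111100
Count leading 1s
Prefix: /30


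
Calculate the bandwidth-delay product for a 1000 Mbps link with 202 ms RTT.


BDP = bandwidth * RTT
= 1000 Mbps * 202 ms
= 1000 * 1e6 * 202 / 1000 bits
= 202000000 bits
= 25250000 bytes
= 24658.2031 KB
BDP = 202000000 bits (25250000 bytes)


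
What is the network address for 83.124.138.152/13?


IP:   01010011.01111100.10001010.10011000
Mask: 11111111.11111000.00000000.00000000
AND operation:
Net:  01010011.01111000.00000000.00000000
Network: 83.120.0.0/13


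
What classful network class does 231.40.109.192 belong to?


First octet: 231
Binary: 11100111
1110xxxx -> Class D (224-239)
Class D (multicast), default mask N/A


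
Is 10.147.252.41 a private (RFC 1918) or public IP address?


RFC 1918 private ranges:
  10.0.0.0/8 (10.0.0.0 - 10.255.255.255)
  172.16.0.0/12 (172.16.0.0 - 172.31.255.255)
  192.168.0.0/16 (192.168.0.0 - 192.168.255.255)
Private (in 10.0.0.0/8)


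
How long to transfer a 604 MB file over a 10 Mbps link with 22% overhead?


Effective throughput = 10 * (1 - 22/100) = 7.8 Mbps
File size in Mb = 604 * 8 = 4832 Mb
Time = 4832 / 7.8
Time = 619.4872 seconds


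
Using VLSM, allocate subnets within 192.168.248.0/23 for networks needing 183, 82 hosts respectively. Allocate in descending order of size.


183 hosts -> /24 (254 usable): 192.168.248.0/24
82 hosts -> /25 (126 usable): 192.168.249.0/25
Allocation: 192.168.248.0/24 (183 hosts, 254 usable); 192.168.249.0/25 (82 hosts, 126 usable)


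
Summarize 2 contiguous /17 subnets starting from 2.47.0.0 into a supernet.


Original prefix: /17
Number of subnets: 2 = 2^1
New prefix = 17 - 1 = 16
Supernet: 2.47.0.0/16


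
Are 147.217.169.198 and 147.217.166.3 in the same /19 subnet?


Mask: 255.255.224.0
147.217.169.198 AND mask = 147.217.160.0
147.217.166.3 AND mask = 147.217.160.0
Yes, same subnet (147.217.160.0)


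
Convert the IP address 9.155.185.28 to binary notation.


9 = 00001001
155 = 10011011
185 = 10111001
28 = 00011100
Binary: 00001001.10011011.10111001.00011100


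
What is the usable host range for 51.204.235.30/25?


Network: 51.204.235.0
Broadcast: 51.204.235.127
First usable = network + 1
Last usable = broadcast - 1
Range: 51.204.235.1 to 51.204.235.126


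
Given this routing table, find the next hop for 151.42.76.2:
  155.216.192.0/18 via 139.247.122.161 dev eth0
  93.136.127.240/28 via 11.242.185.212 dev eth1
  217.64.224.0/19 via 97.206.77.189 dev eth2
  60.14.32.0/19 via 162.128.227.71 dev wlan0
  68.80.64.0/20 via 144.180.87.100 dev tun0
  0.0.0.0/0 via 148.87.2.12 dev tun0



Longest prefix match for 151.42.76.2:
  /18 155.216.192.0: no
  /28 93.136.127.240: no
  /19 217.64.224.0: no
  /19 60.14.32.0: no
  /20 68.80.64.0: no
  /0 0.0.0.0: MATCH
Selected: next-hop 148.87.2.12 via tun0 (matched /0)


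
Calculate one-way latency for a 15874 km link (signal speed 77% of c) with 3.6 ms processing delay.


Speed = 0.77 * 3e5 km/s = 231000 km/s
Propagation delay = 15874 / 231000 = 0.0687 s = 68.7186 ms
Processing delay = 3.6 ms
Total one-way latency = 72.3186 ms


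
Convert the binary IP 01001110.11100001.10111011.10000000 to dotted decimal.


01001110 = 78
11100001 = 225
10111011 = 187
10000000 = 128
IP: 78.225.187.128


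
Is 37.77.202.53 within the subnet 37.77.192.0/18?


Subnet network: 37.77.192.0
Test IP AND mask: 37.77.192.0
Yes, 37.77.202.53 is in 37.77.192.0/18


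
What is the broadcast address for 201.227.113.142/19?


Network: 201.227.96.0/19
Host bits = 13
Set all host bits to 1:
Broadcast: 201.227.127.255


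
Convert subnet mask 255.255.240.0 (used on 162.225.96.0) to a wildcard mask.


Subnet mask: 255.255.240.0
Wildcard = 255.255.255.255 - subnet mask
255 - 255 = 0
255 - 255 = 0
255 - 240 = 15
255 - 0 = 255
Wildcard: 0.0.15.255


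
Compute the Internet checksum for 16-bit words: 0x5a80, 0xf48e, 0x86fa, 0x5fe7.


Sum all words (with carry folding):
+ 0x5a80 = 0x5a80
+ 0xf48e = 0x4f0f
+ 0x86fa = 0xd609
+ 0x5fe7 = 0x35f1
One's complement: ~0x35f1
Checksum = 0xca0e


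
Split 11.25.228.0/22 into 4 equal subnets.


New prefix = 22 + 2 = 24
Each subnet has 256 addresses
  11.25.228.0/24
  11.25.229.0/24
  11.25.230.0/24
  11.25.231.0/24
Subnets: 11.25.228.0/24, 11.25.229.0/24, 11.25.230.0/24, 11.25.231.0/24


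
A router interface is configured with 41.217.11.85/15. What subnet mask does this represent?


/15 means 15 network bits, 17 host bits
Binary: 11111111111111100000000000000000
Mask: 255.254.0.0


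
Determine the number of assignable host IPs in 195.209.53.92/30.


Host bits = 32 - 30 = 2
Total addresses = 2^2 = 4
Usable = total - 2 (network and broadcast)
Usable hosts: 2


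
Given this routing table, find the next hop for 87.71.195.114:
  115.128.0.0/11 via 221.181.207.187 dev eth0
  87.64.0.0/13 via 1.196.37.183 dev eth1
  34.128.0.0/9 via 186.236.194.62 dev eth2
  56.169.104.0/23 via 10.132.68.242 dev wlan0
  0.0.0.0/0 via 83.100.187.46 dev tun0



Longest prefix match for 87.71.195.114:
  /11 115.128.0.0: no
  /13 87.64.0.0: MATCH
  /9 34.128.0.0: no
  /23 56.169.104.0: no
  /0 0.0.0.0: MATCH
Selected: next-hop 1.196.37.183 via eth1 (matched /13)


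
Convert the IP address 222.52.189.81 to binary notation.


222 = 11011110
52 = 00110100
189 = 10111101
81 = 01010001
Binary: 11011110.00110100.10111101.01010001


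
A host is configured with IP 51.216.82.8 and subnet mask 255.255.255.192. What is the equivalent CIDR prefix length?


Binary: 11111111.11111111.11111111.11000000
Count leading 1s
Prefix: /26


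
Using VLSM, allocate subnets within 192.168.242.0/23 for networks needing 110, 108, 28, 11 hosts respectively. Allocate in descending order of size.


110 hosts -> /25 (126 usable): 192.168.242.0/25
108 hosts -> /25 (126 usable): 192.168.242.128/25
28 hosts -> /27 (30 usable): 192.168.243.0/27
11 hosts -> /28 (14 usable): 192.168.243.32/28
Allocation: 192.168.242.0/25 (110 hosts, 126 usable); 192.168.242.128/25 (108 hosts, 126 usable); 192.168.243.0/27 (28 hosts, 30 usable); 192.168.243.32/28 (11 hosts, 14 usable)


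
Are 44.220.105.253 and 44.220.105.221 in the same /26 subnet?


Mask: 255.255.255.192
44.220.105.253 AND mask = 44.220.105.192
44.220.105.221 AND mask = 44.220.105.192
Yes, same subnet (44.220.105.192)


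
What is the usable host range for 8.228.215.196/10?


Network: 8.192.0.0
Broadcast: 8.255.255.255
First usable = network + 1
Last usable = broadcast - 1
Range: 8.192.0.1 to 8.255.255.254


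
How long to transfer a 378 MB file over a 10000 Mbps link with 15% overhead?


Effective throughput = 10000 * (1 - 15/100) = 8500 Mbps
File size in Mb = 378 * 8 = 3024 Mb
Time = 3024 / 8500
Time = 0.3558 seconds


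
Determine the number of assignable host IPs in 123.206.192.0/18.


Host bits = 32 - 18 = 14
Total addresses = 2^14 = 16384
Usable = total - 2 (network and broadcast)
Usable hosts: 16382


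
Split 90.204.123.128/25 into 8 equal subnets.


New prefix = 25 + 3 = 28
Each subnet has 16 addresses
  90.204.123.128/28
  90.204.123.144/28
  90.204.123.160/28
  90.204.123.176/28
  90.204.123.192/28
  90.204.123.208/28
  90.204.123.224/28
  90.204.123.240/28
Subnets: 90.204.123.128/28, 90.204.123.144/28, 90.204.123.160/28, 90.204.123.176/28, 90.204.123.192/28, 90.204.123.208/28, 90.204.123.224/28, 90.204.123.240/28


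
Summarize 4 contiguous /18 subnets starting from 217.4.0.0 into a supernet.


Original prefix: /18
Number of subnets: 4 = 2^2
New prefix = 18 - 2 = 16
Supernet: 217.4.0.0/16


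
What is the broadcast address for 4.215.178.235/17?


Network: 4.215.128.0/17
Host bits = 15
Set all host bits to 1:
Broadcast: 4.215.255.255


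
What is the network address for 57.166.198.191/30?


IP:   00111001.10100110.11000110.10111111
Mask: 11111111.11111111.11111111.11111100
AND operation:
Net:  00111001.10100110.11000110.10111100
Network: 57.166.198.188/30


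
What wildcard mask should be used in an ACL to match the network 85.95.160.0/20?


Subnet mask: 255.255.240.0
Wildcard = 255.255.255.255 - subnet mask
255 - 255 = 0
255 - 255 = 0
255 - 240 = 15
255 - 0 = 255
Wildcard: 0.0.15.255


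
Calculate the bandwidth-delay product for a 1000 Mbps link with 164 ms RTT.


BDP = bandwidth * RTT
= 1000 Mbps * 164 ms
= 1000 * 1e6 * 164 / 1000 bits
= 164000000 bits
= 20500000 bytes
= 20019.5312 KB
BDP = 164000000 bits (20500000 bytes)


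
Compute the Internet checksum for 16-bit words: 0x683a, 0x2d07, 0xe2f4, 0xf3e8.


Sum all words (with carry folding):
+ 0x683a = 0x683a
+ 0x2d07 = 0x9541
+ 0xe2f4 = 0x7836
+ 0xf3e8 = 0x6c1f
One's complement: ~0x6c1f
Checksum = 0x93e0


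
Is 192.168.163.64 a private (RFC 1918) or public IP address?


RFC 1918 private ranges:
  10.0.0.0/8 (10.0.0.0 - 10.255.255.255)
  172.16.0.0/12 (172.16.0.0 - 172.31.255.255)
  192.168.0.0/16 (192.168.0.0 - 192.168.255.255)
Private (in 192.168.0.0/16)


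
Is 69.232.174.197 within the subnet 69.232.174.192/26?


Subnet network: 69.232.174.192
Test IP AND mask: 69.232.174.192
Yes, 69.232.174.197 is in 69.232.174.192/26


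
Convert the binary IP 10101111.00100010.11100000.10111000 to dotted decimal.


10101111 = 175
00100010 = 34
11100000 = 224
10111000 = 184
IP: 175.34.224.184


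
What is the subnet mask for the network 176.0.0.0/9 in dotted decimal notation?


/9 means 9 network bits, 23 host bits
Binary: 11111111100000000000000000000000
Mask: 255.128.0.0


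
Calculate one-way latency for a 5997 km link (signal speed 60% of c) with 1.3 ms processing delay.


Speed = 0.6 * 3e5 km/s = 180000 km/s
Propagation delay = 5997 / 180000 = 0.0333 s = 33.3167 ms
Processing delay = 1.3 ms
Total one-way latency = 34.6167 ms


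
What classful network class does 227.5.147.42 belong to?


First octet: 227
Binary: 11100011
1110xxxx -> Class D (224-239)
Class D (multicast), default mask N/A


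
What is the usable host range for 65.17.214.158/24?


Network: 65.17.214.0
Broadcast: 65.17.214.255
First usable = network + 1
Last usable = broadcast - 1
Range: 65.17.214.1 to 65.17.214.254


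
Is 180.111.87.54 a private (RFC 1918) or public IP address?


RFC 1918 private ranges:
  10.0.0.0/8 (10.0.0.0 - 10.255.255.255)
  172.16.0.0/12 (172.16.0.0 - 172.31.255.255)
  192.168.0.0/16 (192.168.0.0 - 192.168.255.255)
Public (not in any RFC 1918 range)


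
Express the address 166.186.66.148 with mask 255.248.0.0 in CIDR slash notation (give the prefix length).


Binary: 11111111.11111000.00000000.00000000
Count leading 1s
Prefix: /13


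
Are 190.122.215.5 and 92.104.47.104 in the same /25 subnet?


Mask: 255.255.255.128
190.122.215.5 AND mask = 190.122.215.0
92.104.47.104 AND mask = 92.104.47.0
No, different subnets (190.122.215.0 vs 92.104.47.0)


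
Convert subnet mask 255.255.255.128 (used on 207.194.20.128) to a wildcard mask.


Subnet mask: 255.255.255.128
Wildcard = 255.255.255.255 - subnet mask
255 - 255 = 0
255 - 255 = 0
255 - 255 = 0
255 - 128 = 127
Wildcard: 0.0.0.127


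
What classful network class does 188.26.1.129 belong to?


First octet: 188
Binary: 10111100
10xxxxxx -> Class B (128-191)
Class B, default mask 255.255.0.0 (/16)


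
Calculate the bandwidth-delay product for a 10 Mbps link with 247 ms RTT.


BDP = bandwidth * RTT
= 10 Mbps * 247 ms
= 10 * 1e6 * 247 / 1000 bits
= 2470000 bits
= 308750 bytes
= 301.5137 KB
BDP = 2470000 bits (308750 bytes)


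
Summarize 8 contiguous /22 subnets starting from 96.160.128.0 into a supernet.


Original prefix: /22
Number of subnets: 8 = 2^3
New prefix = 22 - 3 = 19
Supernet: 96.160.128.0/19


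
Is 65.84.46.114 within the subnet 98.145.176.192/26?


Subnet network: 98.145.176.192
Test IP AND mask: 65.84.46.64
No, 65.84.46.114 is not in 98.145.176.192/26


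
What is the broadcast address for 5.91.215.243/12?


Network: 5.80.0.0/12
Host bits = 20
Set all host bits to 1:
Broadcast: 5.95.255.255


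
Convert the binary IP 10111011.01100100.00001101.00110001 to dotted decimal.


10111011 = 187
01100100 = 100
00001101 = 13
00110001 = 49
IP: 187.100.13.49


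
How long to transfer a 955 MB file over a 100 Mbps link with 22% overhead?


Effective throughput = 100 * (1 - 22/100) = 78 Mbps
File size in Mb = 955 * 8 = 7640 Mb
Time = 7640 / 78
Time = 97.9487 seconds


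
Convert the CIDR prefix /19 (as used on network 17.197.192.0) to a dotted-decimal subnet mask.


/19 means 19 network bits, 13 host bits
Binary: 11111111111111111110000000000000
Mask: 255.255.224.0


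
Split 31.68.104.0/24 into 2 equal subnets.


New prefix = 24 + 1 = 25
Each subnet has 128 addresses
  31.68.104.0/25
  31.68.104.128/25
Subnets: 31.68.104.0/25, 31.68.104.128/25


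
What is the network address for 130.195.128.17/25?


IP:   10000010.11000011.10000000.00010001
Mask: 11111111.11111111.11111111.10000000
AND operation:
Net:  10000010.11000011.10000000.00000000
Network: 130.195.128.0/25


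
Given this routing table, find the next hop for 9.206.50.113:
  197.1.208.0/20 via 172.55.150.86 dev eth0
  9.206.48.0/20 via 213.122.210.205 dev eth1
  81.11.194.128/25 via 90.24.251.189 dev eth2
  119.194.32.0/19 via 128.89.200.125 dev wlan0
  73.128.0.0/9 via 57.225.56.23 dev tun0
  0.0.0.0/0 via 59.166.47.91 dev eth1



Longest prefix match for 9.206.50.113:
  /20 197.1.208.0: no
  /20 9.206.48.0: MATCH
  /25 81.11.194.128: no
  /19 119.194.32.0: no
  /9 73.128.0.0: no
  /0 0.0.0.0: MATCH
Selected: next-hop 213.122.210.205 via eth1 (matched /20)


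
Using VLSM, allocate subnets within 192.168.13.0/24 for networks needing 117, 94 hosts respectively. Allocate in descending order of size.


117 hosts -> /25 (126 usable): 192.168.13.0/25
94 hosts -> /25 (126 usable): 192.168.13.128/25
Allocation: 192.168.13.0/25 (117 hosts, 126 usable); 192.168.13.128/25 (94 hosts, 126 usable)


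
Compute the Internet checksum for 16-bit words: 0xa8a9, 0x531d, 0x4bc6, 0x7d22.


Sum all words (with carry folding):
+ 0xa8a9 = 0xa8a9
+ 0x531d = 0xfbc6
+ 0x4bc6 = 0x478d
+ 0x7d22 = 0xc4af
One's complement: ~0xc4af
Checksum = 0x3b50


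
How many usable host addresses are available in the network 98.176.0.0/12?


Host bits = 32 - 12 = 20
Total addresses = 2^20 = 1048576
Usable = total - 2 (network and broadcast)
Usable hosts: 1048574


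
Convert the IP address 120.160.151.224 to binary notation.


120 = 01111000
160 = 10100000
151 = 10010111
224 = 11100000
Binary: 01111000.10100000.10010111.11100000


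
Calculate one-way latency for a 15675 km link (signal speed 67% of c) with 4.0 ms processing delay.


Speed = 0.67 * 3e5 km/s = 201000 km/s
Propagation delay = 15675 / 201000 = 0.078 s = 77.9851 ms
Processing delay = 4.0 ms
Total one-way latency = 81.9851 ms


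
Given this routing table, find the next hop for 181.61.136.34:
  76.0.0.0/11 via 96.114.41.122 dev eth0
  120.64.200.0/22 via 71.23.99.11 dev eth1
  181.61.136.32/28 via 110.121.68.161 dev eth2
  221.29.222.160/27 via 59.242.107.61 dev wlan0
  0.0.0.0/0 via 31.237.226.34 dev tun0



Longest prefix match for 181.61.136.34:
  /11 76.0.0.0: no
  /22 120.64.200.0: no
  /28 181.61.136.32: MATCH
  /27 221.29.222.160: no
  /0 0.0.0.0: MATCH
Selected: next-hop 110.121.68.161 via eth2 (matched /28)


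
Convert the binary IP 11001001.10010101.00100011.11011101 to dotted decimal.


11001001 = 201
10010101 = 149
00100011 = 35
11011101 = 221
IP: 201.149.35.221


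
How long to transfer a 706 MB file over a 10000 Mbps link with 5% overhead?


Effective throughput = 10000 * (1 - 5/100) = 9500 Mbps
File size in Mb = 706 * 8 = 5648 Mb
Time = 5648 / 9500
Time = 0.5945 seconds


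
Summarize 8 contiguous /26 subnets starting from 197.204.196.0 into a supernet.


Original prefix: /26
Number of subnets: 8 = 2^3
New prefix = 26 - 3 = 23
Supernet: 197.204.196.0/23


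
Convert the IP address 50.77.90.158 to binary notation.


50 = 00110010
77 = 01001101
90 = 01011010
158 = 10011110
Binary: 00110010.01001101.01011010.10011110


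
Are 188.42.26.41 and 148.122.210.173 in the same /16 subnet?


Mask: 255.255.0.0
188.42.26.41 AND mask = 188.42.0.0
148.122.210.173 AND mask = 148.122.0.0
No, different subnets (188.42.0.0 vs 148.122.0.0)


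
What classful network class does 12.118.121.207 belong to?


First octet: 12
Binary: 00001100
0xxxxxxx -> Class A (1-126)
Class A, default mask 255.0.0.0 (/8)


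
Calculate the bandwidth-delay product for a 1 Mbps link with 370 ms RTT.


BDP = bandwidth * RTT
= 1 Mbps * 370 ms
= 1 * 1e6 * 370 / 1000 bits
= 370000 bits
= 46250 bytes
= 45.166 KB
BDP = 370000 bits (46250 bytes)


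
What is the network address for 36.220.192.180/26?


IP:   00100100.11011100.11000000.10110100
Mask: 11111111.11111111.11111111.11000000
AND operation:
Net:  00100100.11011100.11000000.10000000
Network: 36.220.192.128/26


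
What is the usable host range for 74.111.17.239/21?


Network: 74.111.16.0
Broadcast: 74.111.23.255
First usable = network + 1
Last usable = broadcast - 1
Range: 74.111.16.1 to 74.111.23.254


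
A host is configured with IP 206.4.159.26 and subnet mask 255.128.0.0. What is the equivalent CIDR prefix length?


Binary: 11111111.10000000.00000000.00000000
Count leading 1s
Prefix: /9


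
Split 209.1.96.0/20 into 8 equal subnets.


New prefix = 20 + 3 = 23
Each subnet has 512 addresses
  209.1.96.0/23
  209.1.98.0/23
  209.1.100.0/23
  209.1.102.0/23
  209.1.104.0/23
  209.1.106.0/23
  209.1.108.0/23
  209.1.110.0/23
Subnets: 209.1.96.0/23, 209.1.98.0/23, 209.1.100.0/23, 209.1.102.0/23, 209.1.104.0/23, 209.1.106.0/23, 209.1.108.0/23, 209.1.110.0/23


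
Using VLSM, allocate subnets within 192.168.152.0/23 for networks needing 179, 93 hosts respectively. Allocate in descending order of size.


179 hosts -> /24 (254 usable): 192.168.152.0/24
93 hosts -> /25 (126 usable): 192.168.153.0/25
Allocation: 192.168.152.0/24 (179 hosts, 254 usable); 192.168.153.0/25 (93 hosts, 126 usable)


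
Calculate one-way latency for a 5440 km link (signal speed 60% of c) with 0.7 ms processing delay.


Speed = 0.6 * 3e5 km/s = 180000 km/s
Propagation delay = 5440 / 180000 = 0.0302 s = 30.2222 ms
Processing delay = 0.7 ms
Total one-way latency = 30.9222 ms


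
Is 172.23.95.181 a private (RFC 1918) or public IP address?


RFC 1918 private ranges:
  10.0.0.0/8 (10.0.0.0 - 10.255.255.255)
  172.16.0.0/12 (172.16.0.0 - 172.31.255.255)
  192.168.0.0/16 (192.168.0.0 - 192.168.255.255)
Private (in 172.16.0.0/12)


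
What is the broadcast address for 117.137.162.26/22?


Network: 117.137.160.0/22
Host bits = 10
Set all host bits to 1:
Broadcast: 117.137.163.255


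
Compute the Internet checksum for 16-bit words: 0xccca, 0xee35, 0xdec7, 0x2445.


Sum all words (with carry folding):
+ 0xccca = 0xccca
+ 0xee35 = 0xbb00
+ 0xdec7 = 0x99c8
+ 0x2445 = 0xbe0d
One's complement: ~0xbe0d
Checksum = 0x41f2


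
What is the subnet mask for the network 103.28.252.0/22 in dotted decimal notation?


/22 means 22 network bits, 10 host bits
Binary: 11111111111111111111110000000000
Mask: 255.255.252.0


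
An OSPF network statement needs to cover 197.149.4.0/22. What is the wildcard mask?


Subnet mask: 255.255.252.0
Wildcard = 255.255.255.255 - subnet mask
255 - 255 = 0
255 - 255 = 0
255 - 252 = 3
255 - 0 = 255
Wildcard: 0.0.3.255


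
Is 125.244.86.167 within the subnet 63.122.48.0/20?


Subnet network: 63.122.48.0
Test IP AND mask: 125.244.80.0
No, 125.244.86.167 is not in 63.122.48.0/20


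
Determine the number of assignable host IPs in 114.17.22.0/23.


Host bits = 32 - 23 = 9
Total addresses = 2^9 = 512
Usable = total - 2 (network and broadcast)
Usable hosts: 510


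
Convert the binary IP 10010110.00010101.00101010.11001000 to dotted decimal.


10010110 = 150
00010101 = 21
00101010 = 42
11001000 = 200
IP: 150.21.42.200


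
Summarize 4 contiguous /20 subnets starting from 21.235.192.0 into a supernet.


Original prefix: /20
Number of subnets: 4 = 2^2
New prefix = 20 - 2 = 18
Supernet: 21.235.192.0/18


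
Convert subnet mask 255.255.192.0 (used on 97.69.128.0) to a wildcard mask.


Subnet mask: 255.255.192.0
Wildcard = 255.255.255.255 - subnet mask
255 - 255 = 0
255 - 255 = 0
255 - 192 = 63
255 - 0 = 255
Wildcard: 0.0.63.255


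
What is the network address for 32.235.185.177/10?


IP:   00100000.11101011.10111001.10110001
Mask: 11111111.11000000.00000000.00000000
AND operation:
Net:  00100000.11000000.00000000.00000000
Network: 32.192.0.0/10


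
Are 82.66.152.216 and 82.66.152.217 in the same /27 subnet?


Mask: 255.255.255.224
82.66.152.216 AND mask = 82.66.152.192
82.66.152.217 AND mask = 82.66.152.192
Yes, same subnet (82.66.152.192)


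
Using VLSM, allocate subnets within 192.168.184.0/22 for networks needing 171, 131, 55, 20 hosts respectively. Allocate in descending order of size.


171 hosts -> /24 (254 usable): 192.168.184.0/24
131 hosts -> /24 (254 usable): 192.168.185.0/24
55 hosts -> /26 (62 usable): 192.168.186.0/26
20 hosts -> /27 (30 usable): 192.168.186.64/27
Allocation: 192.168.184.0/24 (171 hosts, 254 usable); 192.168.185.0/24 (131 hosts, 254 usable); 192.168.186.0/26 (55 hosts, 62 usable); 192.168.186.64/27 (20 hosts, 30 usable)


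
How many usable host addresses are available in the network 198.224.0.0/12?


Host bits = 32 - 12 = 20
Total addresses = 2^20 = 1048576
Usable = total - 2 (network and broadcast)
Usable hosts: 1048574


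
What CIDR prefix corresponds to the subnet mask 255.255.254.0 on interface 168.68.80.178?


Binary: 11111111.11111111.11111110.00000000
Count leading 1s
Prefix: /23


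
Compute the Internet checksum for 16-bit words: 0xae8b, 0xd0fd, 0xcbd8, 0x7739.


Sum all words (with carry folding):
+ 0xae8b = 0xae8b
+ 0xd0fd = 0x7f89
+ 0xcbd8 = 0x4b62
+ 0x7739 = 0xc29b
One's complement: ~0xc29b
Checksum = 0x3d64


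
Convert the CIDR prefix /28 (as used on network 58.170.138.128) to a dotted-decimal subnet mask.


/28 means 28 network bits, 4 host bits
Binary: 11111111111111111111111111110000
Mask: 255.255.255.240


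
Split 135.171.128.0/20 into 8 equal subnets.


New prefix = 20 + 3 = 23
Each subnet has 512 addresses
  135.171.128.0/23
  135.171.130.0/23
  135.171.132.0/23
  135.171.134.0/23
  135.171.136.0/23
  135.171.138.0/23
  135.171.140.0/23
  135.171.142.0/23
Subnets: 135.171.128.0/23, 135.171.130.0/23, 135.171.132.0/23, 135.171.134.0/23, 135.171.136.0/23, 135.171.138.0/23, 135.171.140.0/23, 135.171.142.0/23


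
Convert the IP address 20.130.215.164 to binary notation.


20 = 00010100
130 = 10000010
215 = 11010111
164 = 10100100
Binary: 00010100.10000010.11010111.10100100


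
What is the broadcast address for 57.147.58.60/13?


Network: 57.144.0.0/13
Host bits = 19
Set all host bits to 1:
Broadcast: 57.151.255.255


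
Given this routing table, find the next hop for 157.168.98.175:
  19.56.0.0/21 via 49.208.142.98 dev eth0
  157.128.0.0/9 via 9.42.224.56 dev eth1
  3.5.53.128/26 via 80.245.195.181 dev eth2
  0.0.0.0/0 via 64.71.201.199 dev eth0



Longest prefix match for 157.168.98.175:
  /21 19.56.0.0: no
  /9 157.128.0.0: MATCH
  /26 3.5.53.128: no
  /0 0.0.0.0: MATCH
Selected: next-hop 9.42.224.56 via eth1 (matched /9)


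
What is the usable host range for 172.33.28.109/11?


Network: 172.32.0.0
Broadcast: 172.63.255.255
First usable = network + 1
Last usable = broadcast - 1
Range: 172.32.0.1 to 172.63.255.254


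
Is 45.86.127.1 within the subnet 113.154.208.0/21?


Subnet network: 113.154.208.0
Test IP AND mask: 45.86.120.0
No, 45.86.127.1 is not in 113.154.208.0/21


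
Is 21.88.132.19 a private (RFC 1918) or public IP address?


RFC 1918 private ranges:
  10.0.0.0/8 (10.0.0.0 - 10.255.255.255)
  172.16.0.0/12 (172.16.0.0 - 172.31.255.255)
  192.168.0.0/16 (192.168.0.0 - 192.168.255.255)
Public (not in any RFC 1918 range)


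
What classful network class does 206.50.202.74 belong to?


First octet: 206
Binary: 11001110
110xxxxx -> Class C (192-223)
Class C, default mask 255.255.255.0 (/24)


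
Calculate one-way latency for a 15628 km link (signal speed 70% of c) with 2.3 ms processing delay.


Speed = 0.7 * 3e5 km/s = 210000 km/s
Propagation delay = 15628 / 210000 = 0.0744 s = 74.419 ms
Processing delay = 2.3 ms
Total one-way latency = 76.719 ms


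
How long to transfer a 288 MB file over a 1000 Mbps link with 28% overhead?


Effective throughput = 1000 * (1 - 28/100) = 720 Mbps
File size in Mb = 288 * 8 = 2304 Mb
Time = 2304 / 720
Time = 3.2 seconds


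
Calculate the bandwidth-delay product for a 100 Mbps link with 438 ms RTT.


BDP = bandwidth * RTT
= 100 Mbps * 438 ms
= 100 * 1e6 * 438 / 1000 bits
= 43800000 bits
= 5475000 bytes
= 5346.6797 KB
BDP = 43800000 bits (5475000 bytes)


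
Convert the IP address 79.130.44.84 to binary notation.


79 = 01001111
130 = 10000010
44 = 00101100
84 = 01010100
Binary: 01001111.10000010.00101100.01010100


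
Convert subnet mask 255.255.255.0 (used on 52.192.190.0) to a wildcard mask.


Subnet mask: 255.255.255.0
Wildcard = 255.255.255.255 - subnet mask
255 - 255 = 0
255 - 255 = 0
255 - 255 = 0
255 - 0 = 255
Wildcard: 0.0.0.255


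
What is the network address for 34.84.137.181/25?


IP:   00100010.01010100.10001001.10110101
Mask: 11111111.11111111.11111111.10000000
AND operation:
Net:  00100010.01010100.10001001.10000000
Network: 34.84.137.128/25


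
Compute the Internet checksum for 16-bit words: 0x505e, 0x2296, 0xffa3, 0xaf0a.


Sum all words (with carry folding):
+ 0x505e = 0x505e
+ 0x2296 = 0x72f4
+ 0xffa3 = 0x7298
+ 0xaf0a = 0x21a3
One's complement: ~0x21a3
Checksum = 0xde5c


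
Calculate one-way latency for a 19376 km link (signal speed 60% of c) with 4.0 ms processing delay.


Speed = 0.6 * 3e5 km/s = 180000 km/s
Propagation delay = 19376 / 180000 = 0.1076 s = 107.6444 ms
Processing delay = 4.0 ms
Total one-way latency = 111.6444 ms


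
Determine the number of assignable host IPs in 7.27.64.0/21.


Host bits = 32 - 21 = 11
Total addresses = 2^11 = 2048
Usable = total - 2 (network and broadcast)
Usable hosts: 2046


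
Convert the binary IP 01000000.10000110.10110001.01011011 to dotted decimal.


01000000 = 64
10000110 = 134
10110001 = 177
01011011 = 91
IP: 64.134.177.91


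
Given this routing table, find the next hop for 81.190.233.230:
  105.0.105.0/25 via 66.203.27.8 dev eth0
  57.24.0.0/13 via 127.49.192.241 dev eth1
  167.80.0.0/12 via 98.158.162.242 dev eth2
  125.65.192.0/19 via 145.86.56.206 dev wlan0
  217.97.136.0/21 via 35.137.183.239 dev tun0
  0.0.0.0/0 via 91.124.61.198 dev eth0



Longest prefix match for 81.190.233.230:
  /25 105.0.105.0: no
  /13 57.24.0.0: no
  /12 167.80.0.0: no
  /19 125.65.192.0: no
  /21 217.97.136.0: no
  /0 0.0.0.0: MATCH
Selected: next-hop 91.124.61.198 via eth0 (matched /0)


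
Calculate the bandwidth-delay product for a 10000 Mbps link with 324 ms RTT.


BDP = bandwidth * RTT
= 10000 Mbps * 324 ms
= 10000 * 1e6 * 324 / 1000 bits
= 3240000000 bits
= 405000000 bytes
= 395507.8125 KB
BDP = 3240000000 bits (405000000 bytes)


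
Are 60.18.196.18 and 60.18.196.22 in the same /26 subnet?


Mask: 255.255.255.192
60.18.196.18 AND mask = 60.18.196.0
60.18.196.22 AND mask = 60.18.196.0
Yes, same subnet (60.18.196.0)


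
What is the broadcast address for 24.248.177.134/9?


Network: 24.128.0.0/9
Host bits = 23
Set all host bits to 1:
Broadcast: 24.255.255.255


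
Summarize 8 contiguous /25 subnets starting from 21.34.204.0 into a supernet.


Original prefix: /25
Number of subnets: 8 = 2^3
New prefix = 25 - 3 = 22
Supernet: 21.34.204.0/22


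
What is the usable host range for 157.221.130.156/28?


Network: 157.221.130.144
Broadcast: 157.221.130.159
First usable = network + 1
Last usable = broadcast - 1
Range: 157.221.130.145 to 157.221.130.158


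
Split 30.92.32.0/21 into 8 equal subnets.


New prefix = 21 + 3 = 24
Each subnet has 256 addresses
  30.92.32.0/24
  30.92.33.0/24
  30.92.34.0/24
  30.92.35.0/24
  30.92.36.0/24
  30.92.37.0/24
  30.92.38.0/24
  30.92.39.0/24
Subnets: 30.92.32.0/24, 30.92.33.0/24, 30.92.34.0/24, 30.92.35.0/24, 30.92.36.0/24, 30.92.37.0/24, 30.92.38.0/24, 30.92.39.0/24


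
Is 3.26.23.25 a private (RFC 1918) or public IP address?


RFC 1918 private ranges:
  10.0.0.0/8 (10.0.0.0 - 10.255.255.255)
  172.16.0.0/12 (172.16.0.0 - 172.31.255.255)
  192.168.0.0/16 (192.168.0.0 - 192.168.255.255)
Public (not in any RFC 1918 range)


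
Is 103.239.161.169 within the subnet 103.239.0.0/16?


Subnet network: 103.239.0.0
Test IP AND mask: 103.239.0.0
Yes, 103.239.161.169 is in 103.239.0.0/16
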